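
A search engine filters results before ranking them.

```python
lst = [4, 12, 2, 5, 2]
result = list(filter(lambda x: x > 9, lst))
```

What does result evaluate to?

Step 1: Filter elements > 9:
  4: removed
  12: kept
  2: removed
  5: removed
  2: removed
Therefore result = [12].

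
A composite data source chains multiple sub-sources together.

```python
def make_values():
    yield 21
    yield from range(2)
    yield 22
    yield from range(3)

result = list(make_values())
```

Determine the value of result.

Step 1: Trace yields in order:
  yield 21
  yield 0
  yield 1
  yield 22
  yield 0
  yield 1
  yield 2
Therefore result = [21, 0, 1, 22, 0, 1, 2].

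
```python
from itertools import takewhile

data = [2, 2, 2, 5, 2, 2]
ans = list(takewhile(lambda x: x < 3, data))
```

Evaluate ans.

Step 1: takewhile stops at first element >= 3:
  2 < 3: take
  2 < 3: take
  2 < 3: take
  5 >= 3: stop
Therefore ans = [2, 2, 2].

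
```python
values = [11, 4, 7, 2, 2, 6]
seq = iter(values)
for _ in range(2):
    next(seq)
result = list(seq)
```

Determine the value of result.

Step 1: Create iterator over [11, 4, 7, 2, 2, 6].
Step 2: Advance 2 positions (consuming [11, 4]).
Step 3: list() collects remaining elements: [7, 2, 2, 6].
Therefore result = [7, 2, 2, 6].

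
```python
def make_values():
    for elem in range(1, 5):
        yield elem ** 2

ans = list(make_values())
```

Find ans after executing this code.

Step 1: For each elem in range(1, 5), yield elem**2:
  elem=1: yield 1**2 = 1
  elem=2: yield 2**2 = 4
  elem=3: yield 3**2 = 9
  elem=4: yield 4**2 = 16
Therefore ans = [1, 4, 9, 16].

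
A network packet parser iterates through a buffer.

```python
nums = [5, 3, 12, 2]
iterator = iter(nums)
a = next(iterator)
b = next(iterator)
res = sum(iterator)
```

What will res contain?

Step 1: Create iterator over [5, 3, 12, 2].
Step 2: a = next() = 5, b = next() = 3.
Step 3: sum() of remaining [12, 2] = 14.
Therefore res = 14.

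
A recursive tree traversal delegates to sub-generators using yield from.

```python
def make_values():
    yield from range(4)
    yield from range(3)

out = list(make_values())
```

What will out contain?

Step 1: Trace yields in order:
  yield 0
  yield 1
  yield 2
  yield 3
  yield 0
  yield 1
  yield 2
Therefore out = [0, 1, 2, 3, 0, 1, 2].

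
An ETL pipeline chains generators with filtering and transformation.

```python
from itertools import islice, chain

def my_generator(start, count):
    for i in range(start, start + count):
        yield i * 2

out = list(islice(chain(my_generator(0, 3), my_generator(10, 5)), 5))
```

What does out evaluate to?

Step 1: my_generator(0, 3) yields [0, 2, 4].
Step 2: my_generator(10, 5) yields [20, 22, 24, 26, 28].
Step 3: chain concatenates: [0, 2, 4, 20, 22, 24, 26, 28].
Step 4: islice takes first 5: [0, 2, 4, 20, 22].
Therefore out = [0, 2, 4, 20, 22].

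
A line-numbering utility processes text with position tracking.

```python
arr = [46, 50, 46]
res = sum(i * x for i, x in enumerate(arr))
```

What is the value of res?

Step 1: Compute i * x for each (i, x) in enumerate([46, 50, 46]):
  i=0, x=46: 0*46 = 0
  i=1, x=50: 1*50 = 50
  i=2, x=46: 2*46 = 92
Step 2: sum = 0 + 50 + 92 = 142.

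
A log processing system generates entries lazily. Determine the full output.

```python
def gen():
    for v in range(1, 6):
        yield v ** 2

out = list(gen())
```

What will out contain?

Step 1: For each v in range(1, 6), yield v**2:
  v=1: yield 1**2 = 1
  v=2: yield 2**2 = 4
  v=3: yield 3**2 = 9
  v=4: yield 4**2 = 16
  v=5: yield 5**2 = 25
Therefore out = [1, 4, 9, 16, 25].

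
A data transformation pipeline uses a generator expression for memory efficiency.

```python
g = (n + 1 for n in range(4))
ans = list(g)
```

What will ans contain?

Step 1: For each n in range(4), compute n+1:
  n=0: 0+1 = 1
  n=1: 1+1 = 2
  n=2: 2+1 = 3
  n=3: 3+1 = 4
Therefore ans = [1, 2, 3, 4].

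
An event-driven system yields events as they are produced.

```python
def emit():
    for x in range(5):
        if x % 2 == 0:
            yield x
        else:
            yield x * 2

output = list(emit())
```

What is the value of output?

Step 1: For each x in range(5), yield x if even, else x*2:
  x=0 (even): yield 0
  x=1 (odd): yield 1*2 = 2
  x=2 (even): yield 2
  x=3 (odd): yield 3*2 = 6
  x=4 (even): yield 4
Therefore output = [0, 2, 2, 6, 4].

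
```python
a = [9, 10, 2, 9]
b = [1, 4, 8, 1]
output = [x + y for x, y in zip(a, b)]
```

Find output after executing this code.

Step 1: Add corresponding elements:
  9 + 1 = 10
  10 + 4 = 14
  2 + 8 = 10
  9 + 1 = 10
Therefore output = [10, 14, 10, 10].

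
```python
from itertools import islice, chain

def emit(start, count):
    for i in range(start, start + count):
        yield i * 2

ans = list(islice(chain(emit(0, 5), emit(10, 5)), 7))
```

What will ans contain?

Step 1: emit(0, 5) yields [0, 2, 4, 6, 8].
Step 2: emit(10, 5) yields [20, 22, 24, 26, 28].
Step 3: chain concatenates: [0, 2, 4, 6, 8, 20, 22, 24, 26, 28].
Step 4: islice takes first 7: [0, 2, 4, 6, 8, 20, 22].
Therefore ans = [0, 2, 4, 6, 8, 20, 22].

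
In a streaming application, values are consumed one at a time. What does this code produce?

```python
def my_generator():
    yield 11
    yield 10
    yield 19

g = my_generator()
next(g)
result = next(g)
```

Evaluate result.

Step 1: my_generator() creates a generator.
Step 2: next(g) yields 11 (consumed and discarded).
Step 3: next(g) yields 10, assigned to result.
Therefore result = 10.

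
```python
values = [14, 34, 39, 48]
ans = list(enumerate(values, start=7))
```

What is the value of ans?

Step 1: enumerate with start=7:
  (7, 14)
  (8, 34)
  (9, 39)
  (10, 48)
Therefore ans = [(7, 14), (8, 34), (9, 39), (10, 48)].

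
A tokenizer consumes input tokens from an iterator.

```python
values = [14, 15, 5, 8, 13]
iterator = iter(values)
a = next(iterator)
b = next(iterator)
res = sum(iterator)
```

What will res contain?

Step 1: Create iterator over [14, 15, 5, 8, 13].
Step 2: a = next() = 14, b = next() = 15.
Step 3: sum() of remaining [5, 8, 13] = 26.
Therefore res = 26.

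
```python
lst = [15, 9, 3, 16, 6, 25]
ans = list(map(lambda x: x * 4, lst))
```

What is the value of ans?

Step 1: Apply lambda x: x * 4 to each element:
  15 -> 60
  9 -> 36
  3 -> 12
  16 -> 64
  6 -> 24
  25 -> 100
Therefore ans = [60, 36, 12, 64, 24, 100].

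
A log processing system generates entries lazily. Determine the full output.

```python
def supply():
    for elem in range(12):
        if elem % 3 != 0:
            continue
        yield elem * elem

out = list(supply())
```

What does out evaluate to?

Step 1: Only yield elem**2 when elem is divisible by 3:
  elem=0: 0 % 3 == 0, yield 0**2 = 0
  elem=3: 3 % 3 == 0, yield 3**2 = 9
  elem=6: 6 % 3 == 0, yield 6**2 = 36
  elem=9: 9 % 3 == 0, yield 9**2 = 81
Therefore out = [0, 9, 36, 81].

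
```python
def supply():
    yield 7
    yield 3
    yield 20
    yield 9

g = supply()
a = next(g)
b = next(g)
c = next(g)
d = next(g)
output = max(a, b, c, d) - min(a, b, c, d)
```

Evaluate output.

Step 1: Create generator and consume all values:
  a = next(g) = 7
  b = next(g) = 3
  c = next(g) = 20
  d = next(g) = 9
Step 2: max = 20, min = 3, output = 20 - 3 = 17.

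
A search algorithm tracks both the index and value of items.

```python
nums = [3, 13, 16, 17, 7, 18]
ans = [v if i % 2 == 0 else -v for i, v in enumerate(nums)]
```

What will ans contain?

Step 1: For each (i, v), keep v if i is even, negate if odd:
  i=0 (even): keep 3
  i=1 (odd): negate to -13
  i=2 (even): keep 16
  i=3 (odd): negate to -17
  i=4 (even): keep 7
  i=5 (odd): negate to -18
Therefore ans = [3, -13, 16, -17, 7, -18].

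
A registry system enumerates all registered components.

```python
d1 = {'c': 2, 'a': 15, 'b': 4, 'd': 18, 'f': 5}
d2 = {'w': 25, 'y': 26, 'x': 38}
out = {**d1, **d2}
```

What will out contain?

Step 1: Merge d1 and d2 (d2 values override on key conflicts).
Step 2: d1 has keys ['c', 'a', 'b', 'd', 'f'], d2 has keys ['w', 'y', 'x'].
Therefore out = {'c': 2, 'a': 15, 'b': 4, 'd': 18, 'f': 5, 'w': 25, 'y': 26, 'x': 38}.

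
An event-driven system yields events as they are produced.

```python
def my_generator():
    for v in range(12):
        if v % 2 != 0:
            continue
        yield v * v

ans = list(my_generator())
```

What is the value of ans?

Step 1: Only yield v**2 when v is divisible by 2:
  v=0: 0 % 2 == 0, yield 0**2 = 0
  v=2: 2 % 2 == 0, yield 2**2 = 4
  v=4: 4 % 2 == 0, yield 4**2 = 16
  v=6: 6 % 2 == 0, yield 6**2 = 36
  v=8: 8 % 2 == 0, yield 8**2 = 64
  v=10: 10 % 2 == 0, yield 10**2 = 100
Therefore ans = [0, 4, 16, 36, 64, 100].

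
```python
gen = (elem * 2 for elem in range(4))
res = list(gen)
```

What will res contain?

Step 1: For each elem in range(4), compute elem*2:
  elem=0: 0*2 = 0
  elem=1: 1*2 = 2
  elem=2: 2*2 = 4
  elem=3: 3*2 = 6
Therefore res = [0, 2, 4, 6].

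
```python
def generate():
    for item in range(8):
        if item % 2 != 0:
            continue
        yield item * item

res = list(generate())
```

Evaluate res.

Step 1: Only yield item**2 when item is divisible by 2:
  item=0: 0 % 2 == 0, yield 0**2 = 0
  item=2: 2 % 2 == 0, yield 2**2 = 4
  item=4: 4 % 2 == 0, yield 4**2 = 16
  item=6: 6 % 2 == 0, yield 6**2 = 36
Therefore res = [0, 4, 16, 36].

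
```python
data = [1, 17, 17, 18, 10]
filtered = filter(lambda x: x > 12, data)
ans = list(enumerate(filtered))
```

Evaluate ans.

Step 1: Filter [1, 17, 17, 18, 10] for > 12: [17, 17, 18].
Step 2: enumerate re-indexes from 0: [(0, 17), (1, 17), (2, 18)].
Therefore ans = [(0, 17), (1, 17), (2, 18)].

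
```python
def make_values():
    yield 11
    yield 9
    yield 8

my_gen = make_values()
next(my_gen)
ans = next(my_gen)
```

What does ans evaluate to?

Step 1: make_values() creates a generator.
Step 2: next(my_gen) yields 11 (consumed and discarded).
Step 3: next(my_gen) yields 9, assigned to ans.
Therefore ans = 9.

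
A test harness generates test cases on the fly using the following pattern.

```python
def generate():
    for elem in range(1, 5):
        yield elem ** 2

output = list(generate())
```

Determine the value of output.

Step 1: For each elem in range(1, 5), yield elem**2:
  elem=1: yield 1**2 = 1
  elem=2: yield 2**2 = 4
  elem=3: yield 3**2 = 9
  elem=4: yield 4**2 = 16
Therefore output = [1, 4, 9, 16].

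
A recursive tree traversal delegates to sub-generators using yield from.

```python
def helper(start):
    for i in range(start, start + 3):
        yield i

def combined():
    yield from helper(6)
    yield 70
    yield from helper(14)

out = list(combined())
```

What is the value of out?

Step 1: combined() delegates to helper(6):
  yield 6
  yield 7
  yield 8
Step 2: yield 70
Step 3: Delegates to helper(14):
  yield 14
  yield 15
  yield 16
Therefore out = [6, 7, 8, 70, 14, 15, 16].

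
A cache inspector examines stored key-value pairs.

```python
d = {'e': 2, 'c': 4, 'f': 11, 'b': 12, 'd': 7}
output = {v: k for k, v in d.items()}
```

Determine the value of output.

Step 1: Invert dict (swap keys and values):
  'e': 2 -> 2: 'e'
  'c': 4 -> 4: 'c'
  'f': 11 -> 11: 'f'
  'b': 12 -> 12: 'b'
  'd': 7 -> 7: 'd'
Therefore output = {2: 'e', 4: 'c', 11: 'f', 12: 'b', 7: 'd'}.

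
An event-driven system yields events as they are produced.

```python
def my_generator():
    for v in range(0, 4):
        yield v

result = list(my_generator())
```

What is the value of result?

Step 1: The generator yields each value from range(0, 4).
Step 2: list() consumes all yields: [0, 1, 2, 3].
Therefore result = [0, 1, 2, 3].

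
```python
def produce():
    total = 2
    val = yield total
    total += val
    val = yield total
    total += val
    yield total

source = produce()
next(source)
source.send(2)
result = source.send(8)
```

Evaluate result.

Step 1: next() -> yield total=2.
Step 2: send(2) -> val=2, total = 2+2 = 4, yield 4.
Step 3: send(8) -> val=8, total = 4+8 = 12, yield 12.
Therefore result = 12.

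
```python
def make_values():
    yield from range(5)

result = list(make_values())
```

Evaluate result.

Step 1: yield from delegates to the iterable, yielding each element.
Step 2: Collected values: [0, 1, 2, 3, 4].
Therefore result = [0, 1, 2, 3, 4].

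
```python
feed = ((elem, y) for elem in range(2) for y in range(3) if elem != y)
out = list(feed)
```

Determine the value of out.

Step 1: Nested generator over range(2) x range(3) where elem != y:
  (0, 0): excluded (elem == y)
  (0, 1): included
  (0, 2): included
  (1, 0): included
  (1, 1): excluded (elem == y)
  (1, 2): included
Therefore out = [(0, 1), (0, 2), (1, 0), (1, 2)].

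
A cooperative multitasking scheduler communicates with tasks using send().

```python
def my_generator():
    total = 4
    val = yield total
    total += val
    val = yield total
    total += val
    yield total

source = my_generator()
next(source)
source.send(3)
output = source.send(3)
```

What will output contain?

Step 1: next() -> yield total=4.
Step 2: send(3) -> val=3, total = 4+3 = 7, yield 7.
Step 3: send(3) -> val=3, total = 7+3 = 10, yield 10.
Therefore output = 10.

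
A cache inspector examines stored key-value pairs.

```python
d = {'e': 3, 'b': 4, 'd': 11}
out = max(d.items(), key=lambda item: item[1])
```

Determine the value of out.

Step 1: Find item with maximum value:
  ('e', 3)
  ('b', 4)
  ('d', 11)
Step 2: Maximum value is 11 at key 'd'.
Therefore out = ('d', 11).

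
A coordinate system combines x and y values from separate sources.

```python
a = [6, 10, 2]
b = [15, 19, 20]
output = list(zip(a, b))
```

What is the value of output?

Step 1: zip pairs elements at same index:
  Index 0: (6, 15)
  Index 1: (10, 19)
  Index 2: (2, 20)
Therefore output = [(6, 15), (10, 19), (2, 20)].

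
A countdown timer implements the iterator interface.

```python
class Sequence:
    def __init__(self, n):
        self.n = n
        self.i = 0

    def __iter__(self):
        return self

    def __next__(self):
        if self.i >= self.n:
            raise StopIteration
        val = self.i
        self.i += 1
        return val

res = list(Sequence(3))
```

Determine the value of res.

Step 1: Sequence(3) creates an iterator counting 0 to 2.
Step 2: list() consumes all values: [0, 1, 2].
Therefore res = [0, 1, 2].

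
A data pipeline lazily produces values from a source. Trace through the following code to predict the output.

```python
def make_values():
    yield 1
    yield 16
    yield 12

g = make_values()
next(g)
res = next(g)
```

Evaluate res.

Step 1: make_values() creates a generator.
Step 2: next(g) yields 1 (consumed and discarded).
Step 3: next(g) yields 16, assigned to res.
Therefore res = 16.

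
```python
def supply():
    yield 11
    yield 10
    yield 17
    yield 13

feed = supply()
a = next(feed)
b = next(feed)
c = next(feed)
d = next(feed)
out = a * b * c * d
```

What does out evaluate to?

Step 1: Create generator and consume all values:
  a = next(feed) = 11
  b = next(feed) = 10
  c = next(feed) = 17
  d = next(feed) = 13
Step 2: out = 11 * 10 * 17 * 13 = 24310.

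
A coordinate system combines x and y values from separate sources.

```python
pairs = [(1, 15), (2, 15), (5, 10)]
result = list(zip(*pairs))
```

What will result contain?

Step 1: zip(*pairs) transposes: unzips [(1, 15), (2, 15), (5, 10)] into separate sequences.
Step 2: First elements: (1, 2, 5), second elements: (15, 15, 10).
Therefore result = [(1, 2, 5), (15, 15, 10)].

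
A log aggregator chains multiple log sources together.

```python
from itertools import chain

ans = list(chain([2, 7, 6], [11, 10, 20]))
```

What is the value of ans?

Step 1: chain() concatenates iterables: [2, 7, 6] + [11, 10, 20].
Therefore ans = [2, 7, 6, 11, 10, 20].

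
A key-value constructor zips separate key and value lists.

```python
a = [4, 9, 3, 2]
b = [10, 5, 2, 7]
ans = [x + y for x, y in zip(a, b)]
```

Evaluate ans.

Step 1: Add corresponding elements:
  4 + 10 = 14
  9 + 5 = 14
  3 + 2 = 5
  2 + 7 = 9
Therefore ans = [14, 14, 5, 9].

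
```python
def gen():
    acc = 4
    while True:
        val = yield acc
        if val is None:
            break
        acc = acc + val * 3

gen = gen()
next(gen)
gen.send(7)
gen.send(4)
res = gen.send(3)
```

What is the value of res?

Step 1: next() -> yield acc=4.
Step 2: send(7) -> val=7, acc = 4 + 7*3 = 25, yield 25.
Step 3: send(4) -> val=4, acc = 25 + 4*3 = 37, yield 37.
Step 4: send(3) -> val=3, acc = 37 + 3*3 = 46, yield 46.
Therefore res = 46.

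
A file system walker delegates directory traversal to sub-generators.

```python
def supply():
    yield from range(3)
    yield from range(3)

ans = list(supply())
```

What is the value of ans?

Step 1: Trace yields in order:
  yield 0
  yield 1
  yield 2
  yield 0
  yield 1
  yield 2
Therefore ans = [0, 1, 2, 0, 1, 2].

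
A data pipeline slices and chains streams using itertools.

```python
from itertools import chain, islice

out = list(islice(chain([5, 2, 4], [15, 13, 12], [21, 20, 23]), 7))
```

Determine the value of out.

Step 1: chain([5, 2, 4], [15, 13, 12], [21, 20, 23]) = [5, 2, 4, 15, 13, 12, 21, 20, 23].
Step 2: islice takes first 7 elements: [5, 2, 4, 15, 13, 12, 21].
Therefore out = [5, 2, 4, 15, 13, 12, 21].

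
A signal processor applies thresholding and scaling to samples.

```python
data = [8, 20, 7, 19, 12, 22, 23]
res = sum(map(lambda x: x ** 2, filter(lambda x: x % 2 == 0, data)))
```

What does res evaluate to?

Step 1: Filter even numbers from [8, 20, 7, 19, 12, 22, 23]: [8, 20, 12, 22]
Step 2: Square each: [64, 400, 144, 484]
Step 3: Sum = 1092.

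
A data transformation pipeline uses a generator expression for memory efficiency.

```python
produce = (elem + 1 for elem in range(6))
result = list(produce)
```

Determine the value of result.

Step 1: For each elem in range(6), compute elem+1:
  elem=0: 0+1 = 1
  elem=1: 1+1 = 2
  elem=2: 2+1 = 3
  elem=3: 3+1 = 4
  elem=4: 4+1 = 5
  elem=5: 5+1 = 6
Therefore result = [1, 2, 3, 4, 5, 6].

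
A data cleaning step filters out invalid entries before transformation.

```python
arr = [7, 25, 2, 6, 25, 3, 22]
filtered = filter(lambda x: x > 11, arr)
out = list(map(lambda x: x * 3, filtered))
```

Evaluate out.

Step 1: Filter arr for elements > 11:
  7: removed
  25: kept
  2: removed
  6: removed
  25: kept
  3: removed
  22: kept
Step 2: Map x * 3 on filtered [25, 25, 22]:
  25 -> 75
  25 -> 75
  22 -> 66
Therefore out = [75, 75, 66].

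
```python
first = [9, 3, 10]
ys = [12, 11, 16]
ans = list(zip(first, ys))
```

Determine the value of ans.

Step 1: zip pairs elements at same index:
  Index 0: (9, 12)
  Index 1: (3, 11)
  Index 2: (10, 16)
Therefore ans = [(9, 12), (3, 11), (10, 16)].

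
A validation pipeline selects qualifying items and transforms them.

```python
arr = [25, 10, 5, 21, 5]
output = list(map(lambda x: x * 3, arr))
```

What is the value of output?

Step 1: Apply lambda x: x * 3 to each element:
  25 -> 75
  10 -> 30
  5 -> 15
  21 -> 63
  5 -> 15
Therefore output = [75, 30, 15, 63, 15].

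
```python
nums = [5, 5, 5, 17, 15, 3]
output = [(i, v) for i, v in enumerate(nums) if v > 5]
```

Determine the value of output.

Step 1: Filter enumerate([5, 5, 5, 17, 15, 3]) keeping v > 5:
  (0, 5): 5 <= 5, excluded
  (1, 5): 5 <= 5, excluded
  (2, 5): 5 <= 5, excluded
  (3, 17): 17 > 5, included
  (4, 15): 15 > 5, included
  (5, 3): 3 <= 5, excluded
Therefore output = [(3, 17), (4, 15)].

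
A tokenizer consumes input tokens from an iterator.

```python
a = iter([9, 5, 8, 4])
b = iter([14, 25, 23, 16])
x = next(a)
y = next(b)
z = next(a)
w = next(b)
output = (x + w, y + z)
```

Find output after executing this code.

Step 1: a iterates [9, 5, 8, 4], b iterates [14, 25, 23, 16].
Step 2: x = next(a) = 9, y = next(b) = 14.
Step 3: z = next(a) = 5, w = next(b) = 25.
Step 4: output = (9 + 25, 14 + 5) = (34, 19).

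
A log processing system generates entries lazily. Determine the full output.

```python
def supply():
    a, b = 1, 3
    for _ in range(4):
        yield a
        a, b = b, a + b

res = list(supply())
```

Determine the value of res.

Step 1: Fibonacci-like sequence starting with a=1, b=3:
  Iteration 1: yield a=1, then a,b = 3,4
  Iteration 2: yield a=3, then a,b = 4,7
  Iteration 3: yield a=4, then a,b = 7,11
  Iteration 4: yield a=7, then a,b = 11,18
Therefore res = [1, 3, 4, 7].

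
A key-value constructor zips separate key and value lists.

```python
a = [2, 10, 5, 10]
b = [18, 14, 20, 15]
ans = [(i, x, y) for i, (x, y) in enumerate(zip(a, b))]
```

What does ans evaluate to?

Step 1: enumerate(zip(a, b)) gives index with paired elements:
  i=0: (2, 18)
  i=1: (10, 14)
  i=2: (5, 20)
  i=3: (10, 15)
Therefore ans = [(0, 2, 18), (1, 10, 14), (2, 5, 20), (3, 10, 15)].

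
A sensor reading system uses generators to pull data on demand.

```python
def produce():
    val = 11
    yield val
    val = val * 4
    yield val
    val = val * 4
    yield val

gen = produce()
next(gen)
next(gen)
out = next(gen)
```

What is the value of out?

Step 1: Trace through generator execution:
  Yield 1: val starts at 11, yield 11
  Yield 2: val = 11 * 4 = 44, yield 44
  Yield 3: val = 44 * 4 = 176, yield 176
Step 2: First next() gets 11, second next() gets the second value, third next() yields 176.
Therefore out = 176.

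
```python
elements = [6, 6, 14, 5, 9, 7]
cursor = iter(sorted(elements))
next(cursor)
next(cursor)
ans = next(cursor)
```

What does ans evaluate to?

Step 1: sorted([6, 6, 14, 5, 9, 7]) = [5, 6, 6, 7, 9, 14].
Step 2: Create iterator and skip 2 elements.
Step 3: next() returns 6.
Therefore ans = 6.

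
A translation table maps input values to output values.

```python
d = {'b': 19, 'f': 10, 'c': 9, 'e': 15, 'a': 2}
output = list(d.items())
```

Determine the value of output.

Step 1: d.items() returns (key, value) pairs in insertion order.
Therefore output = [('b', 19), ('f', 10), ('c', 9), ('e', 15), ('a', 2)].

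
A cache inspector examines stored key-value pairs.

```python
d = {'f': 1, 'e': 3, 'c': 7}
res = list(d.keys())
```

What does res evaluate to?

Step 1: d.keys() returns the dictionary keys in insertion order.
Therefore res = ['f', 'e', 'c'].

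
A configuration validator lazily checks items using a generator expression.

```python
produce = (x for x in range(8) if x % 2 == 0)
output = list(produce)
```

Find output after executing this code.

Step 1: Filter range(8) keeping only even values:
  x=0: even, included
  x=1: odd, excluded
  x=2: even, included
  x=3: odd, excluded
  x=4: even, included
  x=5: odd, excluded
  x=6: even, included
  x=7: odd, excluded
Therefore output = [0, 2, 4, 6].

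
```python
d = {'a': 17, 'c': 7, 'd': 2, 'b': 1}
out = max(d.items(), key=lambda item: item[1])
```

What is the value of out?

Step 1: Find item with maximum value:
  ('a', 17)
  ('c', 7)
  ('d', 2)
  ('b', 1)
Step 2: Maximum value is 17 at key 'a'.
Therefore out = ('a', 17).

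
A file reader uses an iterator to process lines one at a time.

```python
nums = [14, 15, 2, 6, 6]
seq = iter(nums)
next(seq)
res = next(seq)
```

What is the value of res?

Step 1: Create iterator over [14, 15, 2, 6, 6].
Step 2: next() consumes 14.
Step 3: next() returns 15.
Therefore res = 15.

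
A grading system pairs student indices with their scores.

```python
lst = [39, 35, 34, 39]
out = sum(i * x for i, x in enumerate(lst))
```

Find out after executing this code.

Step 1: Compute i * x for each (i, x) in enumerate([39, 35, 34, 39]):
  i=0, x=39: 0*39 = 0
  i=1, x=35: 1*35 = 35
  i=2, x=34: 2*34 = 68
  i=3, x=39: 3*39 = 117
Step 2: sum = 0 + 35 + 68 + 117 = 220.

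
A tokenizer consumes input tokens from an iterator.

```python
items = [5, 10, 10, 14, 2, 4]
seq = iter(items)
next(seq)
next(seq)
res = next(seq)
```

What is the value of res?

Step 1: Create iterator over [5, 10, 10, 14, 2, 4].
Step 2: next() consumes 5.
Step 3: next() consumes 10.
Step 4: next() returns 10.
Therefore res = 10.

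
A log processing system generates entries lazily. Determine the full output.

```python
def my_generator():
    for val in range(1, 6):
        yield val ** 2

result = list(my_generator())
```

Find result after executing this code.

Step 1: For each val in range(1, 6), yield val**2:
  val=1: yield 1**2 = 1
  val=2: yield 2**2 = 4
  val=3: yield 3**2 = 9
  val=4: yield 4**2 = 16
  val=5: yield 5**2 = 25
Therefore result = [1, 4, 9, 16, 25].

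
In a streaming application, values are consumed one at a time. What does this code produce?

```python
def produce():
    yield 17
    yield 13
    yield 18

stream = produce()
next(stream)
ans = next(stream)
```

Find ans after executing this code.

Step 1: produce() creates a generator.
Step 2: next(stream) yields 17 (consumed and discarded).
Step 3: next(stream) yields 13, assigned to ans.
Therefore ans = 13.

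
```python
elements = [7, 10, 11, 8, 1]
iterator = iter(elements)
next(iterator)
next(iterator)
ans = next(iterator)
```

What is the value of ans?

Step 1: Create iterator over [7, 10, 11, 8, 1].
Step 2: next() consumes 7.
Step 3: next() consumes 10.
Step 4: next() returns 11.
Therefore ans = 11.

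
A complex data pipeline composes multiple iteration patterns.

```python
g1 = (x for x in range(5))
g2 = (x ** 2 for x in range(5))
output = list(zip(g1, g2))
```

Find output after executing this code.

Step 1: g1 produces [0, 1, 2, 3, 4].
Step 2: g2 produces [0, 1, 4, 9, 16].
Step 3: zip pairs them: [(0, 0), (1, 1), (2, 4), (3, 9), (4, 16)].
Therefore output = [(0, 0), (1, 1), (2, 4), (3, 9), (4, 16)].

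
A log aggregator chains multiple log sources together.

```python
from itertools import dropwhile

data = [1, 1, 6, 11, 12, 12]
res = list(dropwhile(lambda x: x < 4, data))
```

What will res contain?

Step 1: dropwhile drops elements while < 4:
  1 < 4: dropped
  1 < 4: dropped
  6: kept (dropping stopped)
Step 2: Remaining elements kept regardless of condition.
Therefore res = [6, 11, 12, 12].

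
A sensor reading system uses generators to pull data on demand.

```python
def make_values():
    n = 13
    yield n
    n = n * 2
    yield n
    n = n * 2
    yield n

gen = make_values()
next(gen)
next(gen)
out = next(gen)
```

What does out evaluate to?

Step 1: Trace through generator execution:
  Yield 1: n starts at 13, yield 13
  Yield 2: n = 13 * 2 = 26, yield 26
  Yield 3: n = 26 * 2 = 52, yield 52
Step 2: First next() gets 13, second next() gets the second value, third next() yields 52.
Therefore out = 52.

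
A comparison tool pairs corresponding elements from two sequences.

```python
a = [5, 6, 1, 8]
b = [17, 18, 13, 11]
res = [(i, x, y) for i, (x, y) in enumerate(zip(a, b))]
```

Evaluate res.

Step 1: enumerate(zip(a, b)) gives index with paired elements:
  i=0: (5, 17)
  i=1: (6, 18)
  i=2: (1, 13)
  i=3: (8, 11)
Therefore res = [(0, 5, 17), (1, 6, 18), (2, 1, 13), (3, 8, 11)].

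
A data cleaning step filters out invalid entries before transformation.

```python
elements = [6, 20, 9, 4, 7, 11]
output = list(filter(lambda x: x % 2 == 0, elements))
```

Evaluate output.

Step 1: Filter elements divisible by 2:
  6 % 2 = 0: kept
  20 % 2 = 0: kept
  9 % 2 = 1: removed
  4 % 2 = 0: kept
  7 % 2 = 1: removed
  11 % 2 = 1: removed
Therefore output = [6, 20, 4].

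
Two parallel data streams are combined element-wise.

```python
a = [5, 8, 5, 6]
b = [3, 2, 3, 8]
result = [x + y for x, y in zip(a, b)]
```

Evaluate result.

Step 1: Add corresponding elements:
  5 + 3 = 8
  8 + 2 = 10
  5 + 3 = 8
  6 + 8 = 14
Therefore result = [8, 10, 8, 14].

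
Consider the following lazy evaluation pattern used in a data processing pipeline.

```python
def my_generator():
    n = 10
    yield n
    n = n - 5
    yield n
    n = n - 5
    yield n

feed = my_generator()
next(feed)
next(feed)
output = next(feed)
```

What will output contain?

Step 1: Trace through generator execution:
  Yield 1: n starts at 10, yield 10
  Yield 2: n = 10 - 5 = 5, yield 5
  Yield 3: n = 5 - 5 = 0, yield 0
Step 2: First next() gets 10, second next() gets the second value, third next() yields 0.
Therefore output = 0.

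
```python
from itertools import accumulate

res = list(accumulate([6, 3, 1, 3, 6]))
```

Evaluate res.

Step 1: accumulate computes running sums:
  + 6 = 6
  + 3 = 9
  + 1 = 10
  + 3 = 13
  + 6 = 19
Therefore res = [6, 9, 10, 13, 19].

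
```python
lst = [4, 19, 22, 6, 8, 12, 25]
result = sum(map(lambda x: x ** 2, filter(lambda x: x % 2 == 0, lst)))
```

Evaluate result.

Step 1: Filter even numbers from [4, 19, 22, 6, 8, 12, 25]: [4, 22, 6, 8, 12]
Step 2: Square each: [16, 484, 36, 64, 144]
Step 3: Sum = 744.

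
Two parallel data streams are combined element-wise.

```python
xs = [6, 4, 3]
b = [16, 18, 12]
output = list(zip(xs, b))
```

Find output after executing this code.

Step 1: zip pairs elements at same index:
  Index 0: (6, 16)
  Index 1: (4, 18)
  Index 2: (3, 12)
Therefore output = [(6, 16), (4, 18), (3, 12)].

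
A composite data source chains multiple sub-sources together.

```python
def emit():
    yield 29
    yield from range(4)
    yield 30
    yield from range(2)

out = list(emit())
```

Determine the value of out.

Step 1: Trace yields in order:
  yield 29
  yield 0
  yield 1
  yield 2
  yield 3
  yield 30
  yield 0
  yield 1
Therefore out = [29, 0, 1, 2, 3, 30, 0, 1].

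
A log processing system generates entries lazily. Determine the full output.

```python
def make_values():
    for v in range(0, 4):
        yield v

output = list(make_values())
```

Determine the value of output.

Step 1: The generator yields each value from range(0, 4).
Step 2: list() consumes all yields: [0, 1, 2, 3].
Therefore output = [0, 1, 2, 3].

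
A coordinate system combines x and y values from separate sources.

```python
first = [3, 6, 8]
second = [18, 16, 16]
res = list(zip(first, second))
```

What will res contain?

Step 1: zip pairs elements at same index:
  Index 0: (3, 18)
  Index 1: (6, 16)
  Index 2: (8, 16)
Therefore res = [(3, 18), (6, 16), (8, 16)].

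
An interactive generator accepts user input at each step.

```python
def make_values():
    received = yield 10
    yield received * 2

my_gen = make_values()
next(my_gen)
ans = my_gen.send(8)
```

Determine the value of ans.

Step 1: next(my_gen) advances to first yield, producing 10.
Step 2: send(8) resumes, received = 8.
Step 3: yield received * 2 = 8 * 2 = 16.
Therefore ans = 16.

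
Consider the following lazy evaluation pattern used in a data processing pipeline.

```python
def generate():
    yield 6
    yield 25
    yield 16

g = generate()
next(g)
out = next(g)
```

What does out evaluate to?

Step 1: generate() creates a generator.
Step 2: next(g) yields 6 (consumed and discarded).
Step 3: next(g) yields 25, assigned to out.
Therefore out = 25.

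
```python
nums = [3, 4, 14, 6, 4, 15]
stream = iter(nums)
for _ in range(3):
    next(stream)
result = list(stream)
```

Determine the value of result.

Step 1: Create iterator over [3, 4, 14, 6, 4, 15].
Step 2: Advance 3 positions (consuming [3, 4, 14]).
Step 3: list() collects remaining elements: [6, 4, 15].
Therefore result = [6, 4, 15].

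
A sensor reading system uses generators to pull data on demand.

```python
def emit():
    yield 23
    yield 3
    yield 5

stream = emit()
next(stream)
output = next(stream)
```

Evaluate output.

Step 1: emit() creates a generator.
Step 2: next(stream) yields 23 (consumed and discarded).
Step 3: next(stream) yields 3, assigned to output.
Therefore output = 3.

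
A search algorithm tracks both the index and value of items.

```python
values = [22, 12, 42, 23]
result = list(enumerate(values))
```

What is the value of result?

Step 1: enumerate pairs each element with its index:
  (0, 22)
  (1, 12)
  (2, 42)
  (3, 23)
Therefore result = [(0, 22), (1, 12), (2, 42), (3, 23)].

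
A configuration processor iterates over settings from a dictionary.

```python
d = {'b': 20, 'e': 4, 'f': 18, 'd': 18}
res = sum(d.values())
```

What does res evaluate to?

Step 1: d.values() = [20, 4, 18, 18].
Step 2: sum = 60.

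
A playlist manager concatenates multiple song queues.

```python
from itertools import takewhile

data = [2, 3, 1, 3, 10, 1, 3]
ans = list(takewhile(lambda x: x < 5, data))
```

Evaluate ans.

Step 1: takewhile stops at first element >= 5:
  2 < 5: take
  3 < 5: take
  1 < 5: take
  3 < 5: take
  10 >= 5: stop
Therefore ans = [2, 3, 1, 3].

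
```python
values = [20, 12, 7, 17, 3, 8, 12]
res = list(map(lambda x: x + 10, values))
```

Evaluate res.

Step 1: Apply lambda x: x + 10 to each element:
  20 -> 30
  12 -> 22
  7 -> 17
  17 -> 27
  3 -> 13
  8 -> 18
  12 -> 22
Therefore res = [30, 22, 17, 27, 13, 18, 22].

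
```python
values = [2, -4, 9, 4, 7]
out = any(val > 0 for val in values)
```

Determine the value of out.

Step 1: Check val > 0 for each element in [2, -4, 9, 4, 7]:
  2 > 0: True
  -4 > 0: False
  9 > 0: True
  4 > 0: True
  7 > 0: True
Step 2: any() returns True.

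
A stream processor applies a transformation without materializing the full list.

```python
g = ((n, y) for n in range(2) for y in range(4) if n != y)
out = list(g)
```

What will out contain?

Step 1: Nested generator over range(2) x range(4) where n != y:
  (0, 0): excluded (n == y)
  (0, 1): included
  (0, 2): included
  (0, 3): included
  (1, 0): included
  (1, 1): excluded (n == y)
  (1, 2): included
  (1, 3): included
Therefore out = [(0, 1), (0, 2), (0, 3), (1, 0), (1, 2), (1, 3)].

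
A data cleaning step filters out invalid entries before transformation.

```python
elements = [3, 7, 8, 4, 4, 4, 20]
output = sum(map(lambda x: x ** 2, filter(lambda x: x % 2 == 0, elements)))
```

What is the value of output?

Step 1: Filter even numbers from [3, 7, 8, 4, 4, 4, 20]: [8, 4, 4, 4, 20]
Step 2: Square each: [64, 16, 16, 16, 400]
Step 3: Sum = 512.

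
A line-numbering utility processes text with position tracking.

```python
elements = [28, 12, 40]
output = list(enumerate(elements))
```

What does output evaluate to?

Step 1: enumerate pairs each element with its index:
  (0, 28)
  (1, 12)
  (2, 40)
Therefore output = [(0, 28), (1, 12), (2, 40)].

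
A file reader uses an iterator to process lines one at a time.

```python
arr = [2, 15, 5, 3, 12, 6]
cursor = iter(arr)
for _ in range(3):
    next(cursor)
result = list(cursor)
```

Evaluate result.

Step 1: Create iterator over [2, 15, 5, 3, 12, 6].
Step 2: Advance 3 positions (consuming [2, 15, 5]).
Step 3: list() collects remaining elements: [3, 12, 6].
Therefore result = [3, 12, 6].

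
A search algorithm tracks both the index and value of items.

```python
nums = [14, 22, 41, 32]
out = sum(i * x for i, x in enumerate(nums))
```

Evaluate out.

Step 1: Compute i * x for each (i, x) in enumerate([14, 22, 41, 32]):
  i=0, x=14: 0*14 = 0
  i=1, x=22: 1*22 = 22
  i=2, x=41: 2*41 = 82
  i=3, x=32: 3*32 = 96
Step 2: sum = 0 + 22 + 82 + 96 = 200.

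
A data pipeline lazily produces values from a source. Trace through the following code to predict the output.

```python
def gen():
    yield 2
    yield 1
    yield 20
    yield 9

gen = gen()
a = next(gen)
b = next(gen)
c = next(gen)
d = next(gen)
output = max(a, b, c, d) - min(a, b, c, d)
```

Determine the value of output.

Step 1: Create generator and consume all values:
  a = next(gen) = 2
  b = next(gen) = 1
  c = next(gen) = 20
  d = next(gen) = 9
Step 2: max = 20, min = 1, output = 20 - 1 = 19.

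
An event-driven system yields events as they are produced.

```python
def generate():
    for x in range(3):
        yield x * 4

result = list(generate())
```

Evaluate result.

Step 1: For each x in range(3), yield x * 4:
  x=0: yield 0 * 4 = 0
  x=1: yield 1 * 4 = 4
  x=2: yield 2 * 4 = 8
Therefore result = [0, 4, 8].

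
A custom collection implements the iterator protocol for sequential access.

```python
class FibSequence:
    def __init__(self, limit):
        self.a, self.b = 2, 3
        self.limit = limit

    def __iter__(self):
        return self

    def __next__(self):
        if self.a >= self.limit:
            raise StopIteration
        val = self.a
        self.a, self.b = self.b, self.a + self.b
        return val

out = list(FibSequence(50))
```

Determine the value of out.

Step 1: Fibonacci-like sequence (a=2, b=3) until >= 50:
  Yield 2, then a,b = 3,5
  Yield 3, then a,b = 5,8
  Yield 5, then a,b = 8,13
  Yield 8, then a,b = 13,21
  Yield 13, then a,b = 21,34
  Yield 21, then a,b = 34,55
  Yield 34, then a,b = 55,89
Step 2: 55 >= 50, stop.
Therefore out = [2, 3, 5, 8, 13, 21, 34].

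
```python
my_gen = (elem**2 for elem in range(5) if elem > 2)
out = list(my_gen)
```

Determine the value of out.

Step 1: For range(5), keep elem > 2, then square:
  elem=0: 0 <= 2, excluded
  elem=1: 1 <= 2, excluded
  elem=2: 2 <= 2, excluded
  elem=3: 3 > 2, yield 3**2 = 9
  elem=4: 4 > 2, yield 4**2 = 16
Therefore out = [9, 16].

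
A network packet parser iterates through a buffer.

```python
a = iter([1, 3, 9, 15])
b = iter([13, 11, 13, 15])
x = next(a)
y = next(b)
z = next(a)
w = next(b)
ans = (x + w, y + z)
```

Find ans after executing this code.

Step 1: a iterates [1, 3, 9, 15], b iterates [13, 11, 13, 15].
Step 2: x = next(a) = 1, y = next(b) = 13.
Step 3: z = next(a) = 3, w = next(b) = 11.
Step 4: ans = (1 + 11, 13 + 3) = (12, 16).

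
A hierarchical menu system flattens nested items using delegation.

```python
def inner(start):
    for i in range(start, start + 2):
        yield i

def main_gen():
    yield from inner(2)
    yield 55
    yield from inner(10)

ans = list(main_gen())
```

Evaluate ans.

Step 1: main_gen() delegates to inner(2):
  yield 2
  yield 3
Step 2: yield 55
Step 3: Delegates to inner(10):
  yield 10
  yield 11
Therefore ans = [2, 3, 55, 10, 11].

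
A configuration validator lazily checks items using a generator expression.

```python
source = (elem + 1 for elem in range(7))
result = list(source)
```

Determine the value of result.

Step 1: For each elem in range(7), compute elem+1:
  elem=0: 0+1 = 1
  elem=1: 1+1 = 2
  elem=2: 2+1 = 3
  elem=3: 3+1 = 4
  elem=4: 4+1 = 5
  elem=5: 5+1 = 6
  elem=6: 6+1 = 7
Therefore result = [1, 2, 3, 4, 5, 6, 7].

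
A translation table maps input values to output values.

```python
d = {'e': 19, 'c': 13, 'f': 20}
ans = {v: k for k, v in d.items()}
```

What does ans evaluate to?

Step 1: Invert dict (swap keys and values):
  'e': 19 -> 19: 'e'
  'c': 13 -> 13: 'c'
  'f': 20 -> 20: 'f'
Therefore ans = {19: 'e', 13: 'c', 20: 'f'}.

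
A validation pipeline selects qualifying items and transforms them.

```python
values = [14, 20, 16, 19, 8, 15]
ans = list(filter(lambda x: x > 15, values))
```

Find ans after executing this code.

Step 1: Filter elements > 15:
  14: removed
  20: kept
  16: kept
  19: kept
  8: removed
  15: removed
Therefore ans = [20, 16, 19].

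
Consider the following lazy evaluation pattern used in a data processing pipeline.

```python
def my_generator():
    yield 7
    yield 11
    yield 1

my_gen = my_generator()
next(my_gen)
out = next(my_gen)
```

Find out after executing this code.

Step 1: my_generator() creates a generator.
Step 2: next(my_gen) yields 7 (consumed and discarded).
Step 3: next(my_gen) yields 11, assigned to out.
Therefore out = 11.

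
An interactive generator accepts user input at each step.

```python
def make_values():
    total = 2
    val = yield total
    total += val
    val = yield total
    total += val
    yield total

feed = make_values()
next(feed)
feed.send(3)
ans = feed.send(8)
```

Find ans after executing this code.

Step 1: next() -> yield total=2.
Step 2: send(3) -> val=3, total = 2+3 = 5, yield 5.
Step 3: send(8) -> val=8, total = 5+8 = 13, yield 13.
Therefore ans = 13.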